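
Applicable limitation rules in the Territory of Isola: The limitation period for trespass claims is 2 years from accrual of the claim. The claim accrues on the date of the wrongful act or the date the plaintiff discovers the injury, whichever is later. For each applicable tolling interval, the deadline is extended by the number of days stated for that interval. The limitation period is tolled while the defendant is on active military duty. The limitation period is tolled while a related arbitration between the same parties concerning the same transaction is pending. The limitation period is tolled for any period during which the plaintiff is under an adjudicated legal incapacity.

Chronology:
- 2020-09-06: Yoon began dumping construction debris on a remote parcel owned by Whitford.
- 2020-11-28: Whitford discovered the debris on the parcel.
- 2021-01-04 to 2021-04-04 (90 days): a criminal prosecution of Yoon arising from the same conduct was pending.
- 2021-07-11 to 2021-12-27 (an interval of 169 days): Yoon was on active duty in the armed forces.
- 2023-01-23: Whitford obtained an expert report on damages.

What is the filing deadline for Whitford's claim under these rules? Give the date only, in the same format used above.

Taking the later of the act (2020-09-06) and discovery (2020-11-28), the claim accrued on 2020-11-28.
2 years from 2020-11-28 is 2022-11-28.
The defendant's active military service from 2021-07-11 to 2021-12-27 tolled the period for 169 days, extending the deadline to 2023-05-16.
No stated provision tolls the period for a criminal prosecution, so the interval from 2021-01-04 to 2021-04-04 has no effect on the deadline.
The other events in the timeline have no effect on the limitation period under the stated rules.

2023-05-16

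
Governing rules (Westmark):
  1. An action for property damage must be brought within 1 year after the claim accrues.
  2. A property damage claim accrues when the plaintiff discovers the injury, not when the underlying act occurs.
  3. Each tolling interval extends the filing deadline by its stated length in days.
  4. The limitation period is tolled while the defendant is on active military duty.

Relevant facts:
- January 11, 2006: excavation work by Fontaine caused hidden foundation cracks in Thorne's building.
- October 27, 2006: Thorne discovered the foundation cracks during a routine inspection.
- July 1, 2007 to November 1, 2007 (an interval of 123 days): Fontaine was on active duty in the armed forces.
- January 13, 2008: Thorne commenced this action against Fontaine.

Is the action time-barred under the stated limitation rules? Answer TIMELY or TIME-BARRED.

Accrual is tied to discovery, so the period began on October 27, 2006 rather than on January 11, 2006 when the act occurred.
Adding the 1 year base period to October 27, 2006 gives a deadline of October 27, 2007, before any tolling.
The period was tolled for 123 days by the defendant's active military service (July 1, 2007 to November 1, 2007), pushing the deadline to February 27, 2008.
The January 13, 2008 filing precedes the February 27, 2008 deadline; the claim is timely.

TIMELY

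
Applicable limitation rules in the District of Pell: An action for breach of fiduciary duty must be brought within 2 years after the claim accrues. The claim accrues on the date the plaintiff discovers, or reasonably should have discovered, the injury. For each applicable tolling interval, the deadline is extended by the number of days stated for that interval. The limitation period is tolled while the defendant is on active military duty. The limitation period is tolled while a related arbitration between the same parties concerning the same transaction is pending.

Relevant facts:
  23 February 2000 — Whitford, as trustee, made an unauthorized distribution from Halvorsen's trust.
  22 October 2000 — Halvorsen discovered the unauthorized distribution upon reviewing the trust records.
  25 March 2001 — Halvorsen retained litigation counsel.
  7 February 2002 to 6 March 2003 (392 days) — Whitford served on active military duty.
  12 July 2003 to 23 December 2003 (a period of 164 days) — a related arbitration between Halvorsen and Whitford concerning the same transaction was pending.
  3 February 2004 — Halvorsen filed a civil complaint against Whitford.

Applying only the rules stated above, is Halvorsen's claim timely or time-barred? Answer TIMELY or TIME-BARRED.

TIMELY

The claim did not accrue until Halvorsen discovered the injury on 22 October 2000; the 23 February 2000 act date does not start the clock under the stated rule.
The untolled deadline — 2 years after 22 October 2000 — is 22 October 2002.
The period was tolled for 392 days by the defendant's active military service (7 February 2002 to 6 March 2003), pushing the deadline to 18 November 2003.
Because the pending related arbitration ran from 12 July 2003 to 23 December 2003, the deadline is extended by 164 days to 30 April 2004.
None of the other events listed affects the running of the period under the stated rules.
Filing on 3 February 2004 beat the 30 April 2004 deadline — the action is timely.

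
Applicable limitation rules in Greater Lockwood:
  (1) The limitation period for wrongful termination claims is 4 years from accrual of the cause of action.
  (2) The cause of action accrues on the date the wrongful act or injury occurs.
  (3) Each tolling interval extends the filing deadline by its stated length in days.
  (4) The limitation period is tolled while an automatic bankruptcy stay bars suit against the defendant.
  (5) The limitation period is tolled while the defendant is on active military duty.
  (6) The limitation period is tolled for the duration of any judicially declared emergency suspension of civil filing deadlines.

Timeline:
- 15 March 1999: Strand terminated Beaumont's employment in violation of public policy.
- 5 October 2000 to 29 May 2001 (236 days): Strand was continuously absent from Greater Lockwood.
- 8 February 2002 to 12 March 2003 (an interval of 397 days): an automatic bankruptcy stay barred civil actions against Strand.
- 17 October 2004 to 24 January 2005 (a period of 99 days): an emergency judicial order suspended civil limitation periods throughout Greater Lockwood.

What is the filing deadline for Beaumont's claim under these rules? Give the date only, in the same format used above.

15 April 2004

The cause of action accrued on 15 March 1999, the date of the act.
The untolled deadline — 4 years after 15 March 1999 — is 15 March 2003.
The automatic bankruptcy stay from 8 February 2002 to 12 March 2003 tolled the period for 397 days, extending the deadline to 15 April 2004.
The emergency suspension of filing deadlines from 17 October 2004 to 24 January 2005 began after the period had already run on 15 April 2004, so it has no tolling effect.
The defendant's absence from the jurisdiction from 5 October 2000 to 29 May 2001 does not toll the period, because no stated rule makes the defendant's absence a tolling event.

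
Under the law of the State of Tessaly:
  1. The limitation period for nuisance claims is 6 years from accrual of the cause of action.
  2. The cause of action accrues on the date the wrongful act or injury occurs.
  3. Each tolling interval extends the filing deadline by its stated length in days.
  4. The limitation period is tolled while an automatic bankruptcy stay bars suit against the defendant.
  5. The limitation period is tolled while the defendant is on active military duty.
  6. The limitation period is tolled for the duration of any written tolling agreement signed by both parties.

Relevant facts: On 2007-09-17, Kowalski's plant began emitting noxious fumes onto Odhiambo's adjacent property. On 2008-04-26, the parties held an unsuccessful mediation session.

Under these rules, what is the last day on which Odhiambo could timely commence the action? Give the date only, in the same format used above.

2013-09-17

The cause of action accrued on 2007-09-17, the date of the act.
Adding the 6 years base period to 2007-09-17 gives a deadline of 2013-09-17, before any tolling.
None of the other events listed affects the running of the period under the stated rules.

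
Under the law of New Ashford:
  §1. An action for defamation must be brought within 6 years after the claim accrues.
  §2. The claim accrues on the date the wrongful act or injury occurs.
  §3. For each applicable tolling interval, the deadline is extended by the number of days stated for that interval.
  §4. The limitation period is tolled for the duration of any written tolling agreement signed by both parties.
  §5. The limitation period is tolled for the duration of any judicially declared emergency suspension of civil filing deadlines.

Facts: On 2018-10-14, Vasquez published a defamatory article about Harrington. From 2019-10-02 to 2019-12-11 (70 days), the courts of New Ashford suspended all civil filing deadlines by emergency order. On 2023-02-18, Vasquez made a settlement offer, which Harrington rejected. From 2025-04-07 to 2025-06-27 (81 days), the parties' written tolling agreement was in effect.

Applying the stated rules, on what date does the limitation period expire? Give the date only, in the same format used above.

The claim accrued on 2018-10-14, the date of the act.
Adding the 6 years base period to 2018-10-14 gives a deadline of 2024-10-14, before any tolling.
The period was tolled for 70 days by the emergency suspension of filing deadlines (2019-10-02 to 2019-12-11), pushing the deadline to 2024-12-23.
By the time the written tolling agreement began on 2025-04-07, the limitation period had already expired on 2024-12-23; that interval cannot revive it.
Nothing else in the chronology tolls or restarts the period.

2024-12-23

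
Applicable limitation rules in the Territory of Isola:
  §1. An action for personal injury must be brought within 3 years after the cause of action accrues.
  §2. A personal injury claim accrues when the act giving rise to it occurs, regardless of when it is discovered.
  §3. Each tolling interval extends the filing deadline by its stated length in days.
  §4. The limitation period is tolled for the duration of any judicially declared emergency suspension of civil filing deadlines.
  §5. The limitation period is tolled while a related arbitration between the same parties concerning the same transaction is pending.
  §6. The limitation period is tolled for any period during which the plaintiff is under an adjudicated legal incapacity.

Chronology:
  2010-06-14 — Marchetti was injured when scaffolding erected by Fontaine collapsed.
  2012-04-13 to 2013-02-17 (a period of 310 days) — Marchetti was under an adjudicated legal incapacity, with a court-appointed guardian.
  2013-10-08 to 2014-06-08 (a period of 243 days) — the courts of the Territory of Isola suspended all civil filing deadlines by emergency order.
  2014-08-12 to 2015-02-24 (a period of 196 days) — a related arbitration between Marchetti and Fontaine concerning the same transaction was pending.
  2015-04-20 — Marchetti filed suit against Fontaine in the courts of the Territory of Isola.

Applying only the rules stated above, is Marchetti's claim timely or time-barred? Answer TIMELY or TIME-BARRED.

The claim accrued on 2010-06-14, when the wrongful act occurred.
The untolled deadline — 3 years after 2010-06-14 — is 2013-06-14.
The plaintiff's legal incapacity from 2012-04-13 to 2013-02-17 tolled the period for 310 days, extending the deadline to 2014-04-20.
The emergency suspension of filing deadlines from 2013-10-08 to 2014-06-08 tolled the period for 243 days, extending the deadline to 2014-12-19.
Because the pending related arbitration ran from 2014-08-12 to 2015-02-24, the deadline is extended by 196 days to 2015-07-03.
Marchetti filed on 2015-04-20, before the 2015-07-03 deadline, so the action is timely.

TIMELY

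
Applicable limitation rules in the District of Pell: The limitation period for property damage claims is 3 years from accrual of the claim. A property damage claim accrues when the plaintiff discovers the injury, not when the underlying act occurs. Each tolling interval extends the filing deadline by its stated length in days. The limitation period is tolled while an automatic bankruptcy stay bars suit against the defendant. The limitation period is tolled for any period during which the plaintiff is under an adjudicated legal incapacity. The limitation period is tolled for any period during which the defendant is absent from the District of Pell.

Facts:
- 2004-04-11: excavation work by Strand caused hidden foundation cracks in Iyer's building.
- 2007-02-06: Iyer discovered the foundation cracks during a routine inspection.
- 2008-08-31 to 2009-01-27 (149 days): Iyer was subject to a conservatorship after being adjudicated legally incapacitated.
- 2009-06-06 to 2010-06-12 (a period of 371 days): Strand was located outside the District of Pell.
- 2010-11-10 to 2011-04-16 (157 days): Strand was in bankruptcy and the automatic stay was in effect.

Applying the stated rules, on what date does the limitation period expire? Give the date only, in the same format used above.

Accrual is tied to discovery, so the period began on 2007-02-06 rather than on 2004-04-11 when the act occurred.
The untolled deadline — 3 years after 2007-02-06 — is 2010-02-06.
The period was tolled for 149 days by the plaintiff's legal incapacity (2008-08-31 to 2009-01-27), pushing the deadline to 2010-07-05.
The period was tolled for 371 days by the defendant's absence from the jurisdiction (2009-06-06 to 2010-06-12), pushing the deadline to 2011-07-11.
The automatic bankruptcy stay from 2010-11-10 to 2011-04-16 tolled the period for 157 days, extending the deadline to 2011-12-15.

2011-12-15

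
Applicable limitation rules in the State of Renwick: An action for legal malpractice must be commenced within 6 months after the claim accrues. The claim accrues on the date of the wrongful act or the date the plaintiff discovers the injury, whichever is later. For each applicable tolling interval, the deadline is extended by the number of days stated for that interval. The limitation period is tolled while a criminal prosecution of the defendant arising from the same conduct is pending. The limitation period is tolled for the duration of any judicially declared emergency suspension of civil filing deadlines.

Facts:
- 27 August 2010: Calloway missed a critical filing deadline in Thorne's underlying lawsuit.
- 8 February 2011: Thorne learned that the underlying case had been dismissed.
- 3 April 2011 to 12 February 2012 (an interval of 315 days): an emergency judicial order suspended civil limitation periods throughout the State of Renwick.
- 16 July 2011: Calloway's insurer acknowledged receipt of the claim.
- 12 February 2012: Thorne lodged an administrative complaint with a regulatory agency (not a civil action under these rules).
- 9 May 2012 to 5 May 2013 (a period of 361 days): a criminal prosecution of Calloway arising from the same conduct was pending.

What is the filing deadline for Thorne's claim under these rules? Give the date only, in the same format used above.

14 June 2013

Because discovery on 8 February 2011 post-dates the 27 August 2010 act, accrual under the later-of rule falls on 8 February 2011.
6 months from 8 February 2011 is 8 August 2011.
The emergency suspension of filing deadlines from 3 April 2011 to 12 February 2012 tolled the period for 315 days, extending the deadline to 18 June 2012.
The pending criminal prosecution from 9 May 2012 to 5 May 2013 tolled the period for 361 days, extending the deadline to 14 June 2013.
None of the other events listed affects the running of the period under the stated rules.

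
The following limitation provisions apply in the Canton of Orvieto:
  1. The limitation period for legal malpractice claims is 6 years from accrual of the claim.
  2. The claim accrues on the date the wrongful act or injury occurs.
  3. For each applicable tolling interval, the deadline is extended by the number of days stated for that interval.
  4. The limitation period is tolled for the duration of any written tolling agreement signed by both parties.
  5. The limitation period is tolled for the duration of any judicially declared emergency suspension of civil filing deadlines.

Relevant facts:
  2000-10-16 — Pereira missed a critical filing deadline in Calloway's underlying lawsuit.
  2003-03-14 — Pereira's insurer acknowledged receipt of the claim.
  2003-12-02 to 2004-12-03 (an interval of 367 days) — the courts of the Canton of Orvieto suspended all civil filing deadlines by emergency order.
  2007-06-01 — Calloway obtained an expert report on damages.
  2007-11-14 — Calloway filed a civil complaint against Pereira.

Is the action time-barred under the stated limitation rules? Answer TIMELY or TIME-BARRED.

The claim accrued on 2000-10-16, the date of the act.
Adding the 6 years base period to 2000-10-16 gives a deadline of 2006-10-16, before any tolling.
Because the emergency suspension of filing deadlines ran from 2003-12-02 to 2004-12-03, the deadline is extended by 367 days to 2007-10-18.
Nothing else in the chronology tolls or restarts the period.
The 2007-11-14 filing falls after the 2007-10-18 deadline; the claim is time-barred.

TIME-BARRED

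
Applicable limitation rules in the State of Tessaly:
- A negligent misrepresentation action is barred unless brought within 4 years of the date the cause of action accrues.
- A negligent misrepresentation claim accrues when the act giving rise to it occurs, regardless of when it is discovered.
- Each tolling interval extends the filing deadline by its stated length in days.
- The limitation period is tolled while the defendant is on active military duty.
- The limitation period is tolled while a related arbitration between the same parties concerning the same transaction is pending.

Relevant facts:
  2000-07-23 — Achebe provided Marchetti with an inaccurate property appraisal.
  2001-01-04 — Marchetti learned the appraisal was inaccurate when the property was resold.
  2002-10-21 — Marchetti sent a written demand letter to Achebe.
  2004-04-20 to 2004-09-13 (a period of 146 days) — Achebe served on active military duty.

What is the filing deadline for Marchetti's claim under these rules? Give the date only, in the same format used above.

2004-12-16

The claim accrued on 2000-07-23, when the wrongful act occurred; under the stated occurrence rule the 2001-01-04 discovery does not delay accrual.
The untolled deadline — 4 years after 2000-07-23 — is 2004-07-23.
Because the defendant's active military service ran from 2004-04-20 to 2004-09-13, the deadline is extended by 146 days to 2004-12-16.
None of the other events listed affects the running of the period under the stated rules.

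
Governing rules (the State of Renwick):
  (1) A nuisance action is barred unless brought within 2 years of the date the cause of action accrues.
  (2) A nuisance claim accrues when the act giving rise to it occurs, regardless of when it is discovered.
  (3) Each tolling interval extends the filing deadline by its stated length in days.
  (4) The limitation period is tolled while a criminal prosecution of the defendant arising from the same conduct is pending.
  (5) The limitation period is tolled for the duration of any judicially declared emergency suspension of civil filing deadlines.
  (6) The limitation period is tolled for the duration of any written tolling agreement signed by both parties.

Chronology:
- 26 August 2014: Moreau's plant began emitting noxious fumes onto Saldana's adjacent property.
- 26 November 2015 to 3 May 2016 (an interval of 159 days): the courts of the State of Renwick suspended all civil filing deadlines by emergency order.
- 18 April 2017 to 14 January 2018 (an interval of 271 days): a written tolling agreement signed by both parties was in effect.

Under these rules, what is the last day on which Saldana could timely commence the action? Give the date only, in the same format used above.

The claim accrued on 26 August 2014, when the wrongful act occurred.
Adding the 2 years base period to 26 August 2014 gives a deadline of 26 August 2016, before any tolling.
The emergency suspension of filing deadlines from 26 November 2015 to 3 May 2016 tolled the period for 159 days, extending the deadline to 1 February 2017.
By the time the written tolling agreement began on 18 April 2017, the limitation period had already expired on 1 February 2017; that interval cannot revive it.

1 February 2017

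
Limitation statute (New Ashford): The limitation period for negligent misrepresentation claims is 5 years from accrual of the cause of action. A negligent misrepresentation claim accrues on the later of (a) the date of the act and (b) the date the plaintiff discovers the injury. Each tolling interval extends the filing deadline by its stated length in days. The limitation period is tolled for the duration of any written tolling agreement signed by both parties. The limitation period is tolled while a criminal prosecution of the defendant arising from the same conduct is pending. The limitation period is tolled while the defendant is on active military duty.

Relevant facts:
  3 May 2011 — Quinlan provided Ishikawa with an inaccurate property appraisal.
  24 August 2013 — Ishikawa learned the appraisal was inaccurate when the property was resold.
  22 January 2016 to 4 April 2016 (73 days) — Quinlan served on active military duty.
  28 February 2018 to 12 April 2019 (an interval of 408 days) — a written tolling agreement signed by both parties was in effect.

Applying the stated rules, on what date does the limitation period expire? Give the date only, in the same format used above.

The claim accrued on 24 August 2013 — the later of the 3 May 2011 act and the 24 August 2013 discovery.
Adding the 5 years base period to 24 August 2013 gives a deadline of 24 August 2018, before any tolling.
The defendant's active military service from 22 January 2016 to 4 April 2016 tolled the period for 73 days, extending the deadline to 5 November 2018.
The period was tolled for 408 days by the written tolling agreement (28 February 2018 to 12 April 2019), pushing the deadline to 18 December 2019.

18 December 2019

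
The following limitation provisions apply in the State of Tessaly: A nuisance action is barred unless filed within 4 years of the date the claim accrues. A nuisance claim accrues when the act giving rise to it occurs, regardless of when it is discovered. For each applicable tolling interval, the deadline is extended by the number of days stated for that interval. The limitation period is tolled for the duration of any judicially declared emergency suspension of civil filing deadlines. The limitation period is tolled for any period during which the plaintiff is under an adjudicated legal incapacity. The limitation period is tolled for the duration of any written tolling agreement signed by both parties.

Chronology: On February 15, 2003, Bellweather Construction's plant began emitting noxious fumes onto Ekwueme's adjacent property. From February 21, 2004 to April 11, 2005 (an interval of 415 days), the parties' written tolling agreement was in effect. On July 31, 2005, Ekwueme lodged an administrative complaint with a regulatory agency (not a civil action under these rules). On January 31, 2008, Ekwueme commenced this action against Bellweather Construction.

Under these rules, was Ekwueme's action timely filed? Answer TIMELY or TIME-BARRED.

TIMELY

The claim accrued on February 15, 2003, when the wrongful act occurred.
The untolled deadline — 4 years after February 15, 2003 — is February 15, 2007.
The period was tolled for 415 days by the written tolling agreement (February 21, 2004 to April 11, 2005), pushing the deadline to April 5, 2008.
None of the other events listed affects the running of the period under the stated rules.
Ekwueme filed on January 31, 2008, before the April 5, 2008 deadline, so the action is timely.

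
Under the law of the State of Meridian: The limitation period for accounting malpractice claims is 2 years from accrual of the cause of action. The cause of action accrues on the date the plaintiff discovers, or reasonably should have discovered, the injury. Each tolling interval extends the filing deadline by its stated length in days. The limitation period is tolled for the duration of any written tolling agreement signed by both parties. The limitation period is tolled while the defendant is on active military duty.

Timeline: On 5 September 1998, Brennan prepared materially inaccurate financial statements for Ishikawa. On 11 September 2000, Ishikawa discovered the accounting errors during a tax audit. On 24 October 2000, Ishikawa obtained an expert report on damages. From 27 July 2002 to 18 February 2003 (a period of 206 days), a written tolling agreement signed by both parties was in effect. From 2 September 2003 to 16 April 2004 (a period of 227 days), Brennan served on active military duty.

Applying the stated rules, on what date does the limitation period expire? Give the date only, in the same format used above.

Accrual is tied to discovery, so the period began on 11 September 2000 rather than on 5 September 1998 when the act occurred.
Adding the 2 years base period to 11 September 2000 gives a deadline of 11 September 2002, before any tolling.
The period was tolled for 206 days by the written tolling agreement (27 July 2002 to 18 February 2003), pushing the deadline to 5 April 2003.
The defendant's active military service starting 2 September 2003 came too late — the period had run on 5 April 2003 — and so does not extend the deadline.
The other events in the timeline have no effect on the limitation period under the stated rules.

5 April 2003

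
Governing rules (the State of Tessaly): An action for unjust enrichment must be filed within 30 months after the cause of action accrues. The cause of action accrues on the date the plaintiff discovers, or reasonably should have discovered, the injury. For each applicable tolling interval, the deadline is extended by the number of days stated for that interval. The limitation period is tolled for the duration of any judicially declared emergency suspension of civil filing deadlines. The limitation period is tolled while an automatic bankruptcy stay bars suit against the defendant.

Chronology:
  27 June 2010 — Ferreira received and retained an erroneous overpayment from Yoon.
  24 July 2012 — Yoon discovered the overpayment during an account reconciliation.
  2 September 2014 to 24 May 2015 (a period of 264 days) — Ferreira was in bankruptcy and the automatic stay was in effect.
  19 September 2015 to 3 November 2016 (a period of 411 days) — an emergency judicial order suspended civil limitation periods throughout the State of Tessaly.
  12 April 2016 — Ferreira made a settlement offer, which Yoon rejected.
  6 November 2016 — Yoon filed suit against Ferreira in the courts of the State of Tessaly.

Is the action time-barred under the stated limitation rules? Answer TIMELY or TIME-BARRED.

TIMELY

The claim did not accrue until Yoon discovered the injury on 24 July 2012; the 27 June 2010 act date does not start the clock under the stated rule.
30 months from 24 July 2012 is 24 January 2015.
The automatic bankruptcy stay from 2 September 2014 to 24 May 2015 tolled the period for 264 days, extending the deadline to 15 October 2015.
Because the emergency suspension of filing deadlines ran from 19 September 2015 to 3 November 2016, the deadline is extended by 411 days to 29 November 2016.
The other events in the timeline have no effect on the limitation period under the stated rules.
Yoon filed on 6 November 2016, before the 29 November 2016 deadline, so the action is timely.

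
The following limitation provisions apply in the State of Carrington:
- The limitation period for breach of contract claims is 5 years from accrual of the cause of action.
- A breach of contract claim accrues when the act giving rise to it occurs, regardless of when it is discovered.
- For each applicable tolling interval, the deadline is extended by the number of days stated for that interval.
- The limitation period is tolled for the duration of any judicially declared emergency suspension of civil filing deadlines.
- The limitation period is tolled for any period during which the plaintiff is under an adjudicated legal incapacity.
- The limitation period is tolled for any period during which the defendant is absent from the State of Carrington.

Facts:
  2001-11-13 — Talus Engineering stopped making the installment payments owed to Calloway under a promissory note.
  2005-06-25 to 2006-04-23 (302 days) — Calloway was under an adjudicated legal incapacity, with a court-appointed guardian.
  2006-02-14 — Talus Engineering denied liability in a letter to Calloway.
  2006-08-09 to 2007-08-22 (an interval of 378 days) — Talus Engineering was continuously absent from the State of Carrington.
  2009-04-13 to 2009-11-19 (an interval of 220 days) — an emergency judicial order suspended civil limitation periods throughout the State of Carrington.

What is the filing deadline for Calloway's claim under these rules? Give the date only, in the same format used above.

2008-09-23

The claim accrued on 2001-11-13, when the wrongful act occurred.
5 years from 2001-11-13 is 2006-11-13.
The plaintiff's legal incapacity from 2005-06-25 to 2006-04-23 tolled the period for 302 days, extending the deadline to 2007-09-11.
The period was tolled for 378 days by the defendant's absence from the jurisdiction (2006-08-09 to 2007-08-22), pushing the deadline to 2008-09-23.
The emergency suspension of filing deadlines starting 2009-04-13 came too late — the period had run on 2008-09-23 — and so does not extend the deadline.
None of the other events listed affects the running of the period under the stated rules.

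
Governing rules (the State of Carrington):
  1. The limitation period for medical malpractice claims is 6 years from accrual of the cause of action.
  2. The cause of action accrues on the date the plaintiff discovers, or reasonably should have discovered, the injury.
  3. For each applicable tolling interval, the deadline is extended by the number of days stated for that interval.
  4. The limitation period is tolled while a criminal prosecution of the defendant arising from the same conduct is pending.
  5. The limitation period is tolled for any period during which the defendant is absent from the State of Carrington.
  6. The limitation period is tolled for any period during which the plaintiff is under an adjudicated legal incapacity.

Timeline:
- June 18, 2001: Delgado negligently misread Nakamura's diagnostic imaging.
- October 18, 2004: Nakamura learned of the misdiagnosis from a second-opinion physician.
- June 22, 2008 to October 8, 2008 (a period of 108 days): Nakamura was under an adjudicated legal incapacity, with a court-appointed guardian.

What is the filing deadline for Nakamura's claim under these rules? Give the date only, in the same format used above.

February 3, 2011

The claim did not accrue until Nakamura discovered the injury on October 18, 2004; the June 18, 2001 act date does not start the clock under the stated rule.
The untolled deadline — 6 years after October 18, 2004 — is October 18, 2010.
The plaintiff's legal incapacity from June 22, 2008 to October 8, 2008 tolled the period for 108 days, extending the deadline to February 3, 2011.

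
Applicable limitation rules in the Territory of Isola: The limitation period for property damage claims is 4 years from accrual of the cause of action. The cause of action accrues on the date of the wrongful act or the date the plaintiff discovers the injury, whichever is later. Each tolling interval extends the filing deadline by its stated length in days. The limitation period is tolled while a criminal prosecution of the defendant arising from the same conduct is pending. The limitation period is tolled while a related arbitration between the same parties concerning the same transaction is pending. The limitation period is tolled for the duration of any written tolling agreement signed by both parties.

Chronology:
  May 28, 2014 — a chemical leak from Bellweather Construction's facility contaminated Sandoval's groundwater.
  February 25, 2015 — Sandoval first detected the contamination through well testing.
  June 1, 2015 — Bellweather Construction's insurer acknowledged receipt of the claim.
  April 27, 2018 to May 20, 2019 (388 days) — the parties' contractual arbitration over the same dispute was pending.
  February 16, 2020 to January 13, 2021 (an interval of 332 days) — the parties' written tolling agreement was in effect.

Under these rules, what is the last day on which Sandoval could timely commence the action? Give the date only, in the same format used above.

Because discovery on February 25, 2015 post-dates the May 28, 2014 act, accrual under the later-of rule falls on February 25, 2015.
Adding the 4 years base period to February 25, 2015 gives a deadline of February 25, 2019, before any tolling.
The period was tolled for 388 days by the pending related arbitration (April 27, 2018 to May 20, 2019), pushing the deadline to March 19, 2020.
The written tolling agreement from February 16, 2020 to January 13, 2021 tolled the period for 332 days, extending the deadline to February 14, 2021.
None of the other events listed affects the running of the period under the stated rules.

February 14, 2021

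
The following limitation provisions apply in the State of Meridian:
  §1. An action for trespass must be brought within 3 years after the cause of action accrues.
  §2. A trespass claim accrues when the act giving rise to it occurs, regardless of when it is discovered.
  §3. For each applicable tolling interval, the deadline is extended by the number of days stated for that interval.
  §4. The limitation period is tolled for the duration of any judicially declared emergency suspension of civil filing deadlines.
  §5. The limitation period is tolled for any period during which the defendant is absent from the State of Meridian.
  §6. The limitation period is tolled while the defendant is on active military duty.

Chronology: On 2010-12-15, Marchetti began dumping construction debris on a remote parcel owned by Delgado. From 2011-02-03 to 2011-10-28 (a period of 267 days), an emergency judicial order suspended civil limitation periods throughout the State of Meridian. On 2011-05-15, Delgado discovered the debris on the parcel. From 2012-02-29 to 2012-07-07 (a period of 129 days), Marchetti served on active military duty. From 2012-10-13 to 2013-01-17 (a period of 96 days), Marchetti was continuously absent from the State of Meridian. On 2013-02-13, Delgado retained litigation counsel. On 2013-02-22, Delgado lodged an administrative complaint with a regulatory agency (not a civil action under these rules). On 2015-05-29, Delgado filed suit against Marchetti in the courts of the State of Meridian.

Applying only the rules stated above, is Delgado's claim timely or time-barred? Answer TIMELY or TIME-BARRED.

The claim accrued on 2010-12-15, when the wrongful act occurred; under the stated occurrence rule the 2011-05-15 discovery does not delay accrual.
The untolled deadline — 3 years after 2010-12-15 — is 2013-12-15.
The emergency suspension of filing deadlines from 2011-02-03 to 2011-10-28 tolled the period for 267 days, extending the deadline to 2014-09-08.
Because the defendant's active military service ran from 2012-02-29 to 2012-07-07, the deadline is extended by 129 days to 2015-01-15.
Because the defendant's absence from the jurisdiction ran from 2012-10-13 to 2013-01-17, the deadline is extended by 96 days to 2015-04-21.
Nothing else in the chronology tolls or restarts the period.
Filing on 2015-05-29 missed the 2015-04-21 deadline — the action is time-barred.

TIME-BARRED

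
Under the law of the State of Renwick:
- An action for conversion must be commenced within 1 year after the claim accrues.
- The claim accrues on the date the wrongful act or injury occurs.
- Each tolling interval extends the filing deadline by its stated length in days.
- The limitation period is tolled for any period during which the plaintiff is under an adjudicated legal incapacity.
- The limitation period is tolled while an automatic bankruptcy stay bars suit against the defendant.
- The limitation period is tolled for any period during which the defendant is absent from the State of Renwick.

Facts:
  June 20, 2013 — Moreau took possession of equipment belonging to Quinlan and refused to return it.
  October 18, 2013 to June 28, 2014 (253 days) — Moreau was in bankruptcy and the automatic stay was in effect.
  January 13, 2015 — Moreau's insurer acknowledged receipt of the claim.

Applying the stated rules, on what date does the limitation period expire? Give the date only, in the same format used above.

The limitation period began to run on June 20, 2013.
1 year from June 20, 2013 is June 20, 2014.
The period was tolled for 253 days by the automatic bankruptcy stay (October 18, 2013 to June 28, 2014), pushing the deadline to February 28, 2015.
Nothing else in the chronology tolls or restarts the period.

February 28, 2015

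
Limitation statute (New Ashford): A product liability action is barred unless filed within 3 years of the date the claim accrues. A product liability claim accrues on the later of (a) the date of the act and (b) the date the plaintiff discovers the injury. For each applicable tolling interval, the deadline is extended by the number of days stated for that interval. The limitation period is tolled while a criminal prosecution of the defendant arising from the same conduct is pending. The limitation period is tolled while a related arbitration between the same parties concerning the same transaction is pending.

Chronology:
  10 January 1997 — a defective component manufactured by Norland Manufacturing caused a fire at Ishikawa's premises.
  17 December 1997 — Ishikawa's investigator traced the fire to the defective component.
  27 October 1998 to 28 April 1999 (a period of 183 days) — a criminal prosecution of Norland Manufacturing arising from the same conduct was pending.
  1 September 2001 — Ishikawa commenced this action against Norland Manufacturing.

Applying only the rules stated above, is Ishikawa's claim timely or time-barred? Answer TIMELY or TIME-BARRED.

The claim accrued on 17 December 1997 — the later of the 10 January 1997 act and the 17 December 1997 discovery.
Adding the 3 years base period to 17 December 1997 gives a deadline of 17 December 2000, before any tolling.
Because the pending criminal prosecution ran from 27 October 1998 to 28 April 1999, the deadline is extended by 183 days to 18 June 2001.
The 1 September 2001 filing falls after the 18 June 2001 deadline; the claim is time-barred.

TIME-BARRED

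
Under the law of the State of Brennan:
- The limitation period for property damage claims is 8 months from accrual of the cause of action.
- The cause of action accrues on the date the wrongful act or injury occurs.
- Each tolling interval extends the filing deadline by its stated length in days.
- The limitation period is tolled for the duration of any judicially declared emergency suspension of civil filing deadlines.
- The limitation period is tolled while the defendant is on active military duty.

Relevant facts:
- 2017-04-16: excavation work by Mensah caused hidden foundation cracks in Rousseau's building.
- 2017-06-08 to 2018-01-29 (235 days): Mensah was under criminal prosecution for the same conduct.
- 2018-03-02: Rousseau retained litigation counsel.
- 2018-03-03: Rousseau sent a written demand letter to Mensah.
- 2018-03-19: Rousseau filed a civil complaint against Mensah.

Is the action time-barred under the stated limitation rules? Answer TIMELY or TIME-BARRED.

TIME-BARRED

The cause of action accrued on 2017-04-16, the date of the act.
8 months from 2017-04-16 is 2017-12-16.
No stated provision tolls the period for a criminal prosecution, so the interval from 2017-06-08 to 2018-01-29 has no effect on the deadline.
None of the other events listed affects the running of the period under the stated rules.
Filing on 2018-03-19 missed the 2017-12-16 deadline — the action is time-barred.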